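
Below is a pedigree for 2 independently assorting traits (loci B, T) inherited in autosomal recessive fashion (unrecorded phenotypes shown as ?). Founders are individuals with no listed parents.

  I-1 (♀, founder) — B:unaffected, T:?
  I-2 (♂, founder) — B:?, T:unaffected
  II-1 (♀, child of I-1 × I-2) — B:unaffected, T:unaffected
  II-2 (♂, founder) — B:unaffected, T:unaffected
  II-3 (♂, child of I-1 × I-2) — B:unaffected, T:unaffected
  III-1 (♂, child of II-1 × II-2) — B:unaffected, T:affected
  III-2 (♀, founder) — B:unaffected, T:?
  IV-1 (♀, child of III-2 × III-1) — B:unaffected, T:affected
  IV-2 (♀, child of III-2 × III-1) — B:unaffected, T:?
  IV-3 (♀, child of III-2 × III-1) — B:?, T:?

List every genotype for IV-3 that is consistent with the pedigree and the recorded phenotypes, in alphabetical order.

IV-3 ∈ {BB Tt, BB tt, Bb Tt, Bb tt, bb Tt, bb tt}

B/I-1 un ·: BB|Bb
B/I-2 ? ·: BB|Bb|bb
B/II-1 un I-1×I-2: BB|Bb
B/II-2 un ·: BB|Bb
B/II-3 un I-1×I-2: BB|Bb
B/III-1 un II-1×II-2: BB|Bb
B/III-2 un ·: BB|Bb
B/IV-1 un III-2×III-1: BB|Bb
B/IV-2 un III-2×III-1: BB|Bb
B/IV-3 ? III-2×III-1: BB|Bb|bb
⇒ B over [I-1,I-2,II-1,II-2,II-3,III-1,III-2,IV-1,IV-2,IV-3]: 730 consistent
T/I-1 ? ·: TT|Tt|tt
T/I-2 un ·: TT|Tt
T/II-1 un I-1×I-2: Tt
T/II-2 un ·: Tt
T/II-3 un I-1×I-2: TT|Tt
T/III-1 aff II-1×II-2: tt
T/III-2 ? ·: Tt|tt
T/IV-1 aff III-2×III-1: tt
T/IV-2 ? III-2×III-1: Tt|tt
T/IV-3 ? III-2×III-1: Tt|tt
⇒ T over [I-1,I-2,II-1,II-2,II-3,III-1,III-2,IV-1,IV-2,IV-3]: 40 consistent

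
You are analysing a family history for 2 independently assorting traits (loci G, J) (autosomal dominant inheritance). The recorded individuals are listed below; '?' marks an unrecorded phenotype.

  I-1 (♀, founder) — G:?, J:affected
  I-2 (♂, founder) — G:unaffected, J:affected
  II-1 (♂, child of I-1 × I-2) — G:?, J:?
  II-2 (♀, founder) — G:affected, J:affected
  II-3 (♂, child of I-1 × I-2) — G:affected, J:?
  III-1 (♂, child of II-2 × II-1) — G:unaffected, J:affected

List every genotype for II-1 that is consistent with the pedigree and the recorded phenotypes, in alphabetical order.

G/I-1 ? ·: Gg|GG
G/I-2 un ·: gg
G/II-1 ? I-1×I-2: gg|Gg
G/II-2 aff ·: Gg
G/II-3 aff I-1×I-2: Gg
G/III-1 un II-2×II-1: gg
⇒ G over [I-1,I-2,II-1,II-2,II-3,III-1]: 3 consistent
J/I-1 aff ·: Jj|JJ
J/I-2 aff ·: Jj|JJ
J/II-1 ? I-1×I-2: jj|Jj|JJ
J/II-2 aff ·: Jj|JJ
J/II-3 ? I-1×I-2: jj|Jj|JJ
J/III-1 aff II-2×II-1: Jj|JJ
⇒ J over [I-1,I-2,II-1,II-2,II-3,III-1]: 58 consistent

II-1 ∈ {Gg JJ, Gg Jj, Gg jj, gg JJ, gg Jj, gg jj}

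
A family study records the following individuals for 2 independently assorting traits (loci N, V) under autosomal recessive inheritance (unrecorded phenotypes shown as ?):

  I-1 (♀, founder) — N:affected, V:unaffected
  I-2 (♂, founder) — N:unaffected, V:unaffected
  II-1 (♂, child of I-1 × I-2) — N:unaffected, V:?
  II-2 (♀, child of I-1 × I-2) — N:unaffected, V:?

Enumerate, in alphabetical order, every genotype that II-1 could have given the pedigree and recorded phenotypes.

N/I-1 aff ·: nn
N/I-2 un ·: NN|Nn
N/II-1 un I-1×I-2: Nn
N/II-2 un I-1×I-2: Nn
⇒ N over [I-1,I-2,II-1,II-2]: 2 consistent
V/I-1 un ·: VV|Vv
V/I-2 un ·: VV|Vv
V/II-1 ? I-1×I-2: VV|Vv|vv
V/II-2 ? I-1×I-2: VV|Vv|vv
⇒ V over [I-1,I-2,II-1,II-2]: 18 consistent

II-1 ∈ {Nn VV, Nn Vv, Nn vv}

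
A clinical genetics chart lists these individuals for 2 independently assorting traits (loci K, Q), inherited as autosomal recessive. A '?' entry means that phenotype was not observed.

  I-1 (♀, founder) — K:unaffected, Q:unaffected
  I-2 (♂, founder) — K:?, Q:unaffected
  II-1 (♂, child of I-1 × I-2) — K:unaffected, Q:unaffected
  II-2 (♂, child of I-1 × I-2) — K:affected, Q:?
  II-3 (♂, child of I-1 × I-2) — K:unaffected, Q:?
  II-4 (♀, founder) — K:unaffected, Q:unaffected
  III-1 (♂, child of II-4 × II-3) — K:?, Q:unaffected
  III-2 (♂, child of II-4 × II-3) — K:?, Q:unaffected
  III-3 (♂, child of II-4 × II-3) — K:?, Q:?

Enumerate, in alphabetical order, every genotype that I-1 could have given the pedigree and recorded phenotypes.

I-1 ∈ {Kk QQ, Kk Qq}

K/I-1 un ·: Kk
K/I-2 ? ·: Kk|kk
K/II-1 un I-1×I-2: KK|Kk
K/II-2 aff I-1×I-2: kk
K/II-3 un I-1×I-2: KK|Kk
K/II-4 un ·: KK|Kk
K/III-1 ? II-4×II-3: KK|Kk|kk
K/III-2 ? II-4×II-3: KK|Kk|kk
K/III-3 ? II-4×II-3: KK|Kk|kk
⇒ K over [I-1,I-2,II-1,II-2,II-3,II-4,III-1,III-2,III-3]: 123 consistent
Q/I-1 un ·: QQ|Qq
Q/I-2 un ·: QQ|Qq
Q/II-1 un I-1×I-2: QQ|Qq
Q/II-2 ? I-1×I-2: QQ|Qq|qq
Q/II-3 ? I-1×I-2: QQ|Qq|qq
Q/II-4 un ·: QQ|Qq
Q/III-1 un II-4×II-3: QQ|Qq
Q/III-2 un II-4×II-3: QQ|Qq
Q/III-3 ? II-4×II-3: QQ|Qq|qq
⇒ Q over [I-1,I-2,II-1,II-2,II-3,II-4,III-1,III-2,III-3]: 433 consistent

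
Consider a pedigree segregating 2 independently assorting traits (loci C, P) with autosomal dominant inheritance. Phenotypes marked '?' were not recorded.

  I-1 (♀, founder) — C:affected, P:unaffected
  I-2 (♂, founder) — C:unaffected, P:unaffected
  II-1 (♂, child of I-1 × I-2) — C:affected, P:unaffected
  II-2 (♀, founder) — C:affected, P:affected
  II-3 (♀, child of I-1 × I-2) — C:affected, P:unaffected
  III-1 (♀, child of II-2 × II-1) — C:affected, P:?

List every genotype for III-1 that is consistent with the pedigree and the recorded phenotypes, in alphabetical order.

III-1 ∈ {CC Pp, CC pp, Cc Pp, Cc pp}

C/I-1 aff ·: Cc|CC
C/I-2 un ·: cc
C/II-1 aff I-1×I-2: Cc
C/II-2 aff ·: Cc|CC
C/II-3 aff I-1×I-2: Cc
C/III-1 aff II-2×II-1: Cc|CC
⇒ C over [I-1,I-2,II-1,II-2,II-3,III-1]: 8 consistent
P/I-1 un ·: pp
P/I-2 un ·: pp
P/II-1 un I-1×I-2: pp
P/II-2 aff ·: Pp|PP
P/II-3 un I-1×I-2: pp
P/III-1 ? II-2×II-1: pp|Pp
⇒ P over [I-1,I-2,II-1,II-2,II-3,III-1]: 3 consistent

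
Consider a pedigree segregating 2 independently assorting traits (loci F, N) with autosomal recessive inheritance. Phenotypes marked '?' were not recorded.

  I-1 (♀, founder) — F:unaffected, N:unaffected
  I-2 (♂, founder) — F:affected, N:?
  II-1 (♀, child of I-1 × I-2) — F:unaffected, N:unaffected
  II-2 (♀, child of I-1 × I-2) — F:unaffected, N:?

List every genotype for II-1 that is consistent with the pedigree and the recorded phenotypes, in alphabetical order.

F/I-1 un ·: FF|Ff
F/I-2 aff ·: ff
F/II-1 un I-1×I-2: Ff
F/II-2 un I-1×I-2: Ff
⇒ F over [I-1,I-2,II-1,II-2]: 2 consistent
N/I-1 un ·: NN|Nn
N/I-2 ? ·: NN|Nn|nn
N/II-1 un I-1×I-2: NN|Nn
N/II-2 ? I-1×I-2: NN|Nn|nn
⇒ N over [I-1,I-2,II-1,II-2]: 18 consistent

II-1 ∈ {Ff NN, Ff Nn}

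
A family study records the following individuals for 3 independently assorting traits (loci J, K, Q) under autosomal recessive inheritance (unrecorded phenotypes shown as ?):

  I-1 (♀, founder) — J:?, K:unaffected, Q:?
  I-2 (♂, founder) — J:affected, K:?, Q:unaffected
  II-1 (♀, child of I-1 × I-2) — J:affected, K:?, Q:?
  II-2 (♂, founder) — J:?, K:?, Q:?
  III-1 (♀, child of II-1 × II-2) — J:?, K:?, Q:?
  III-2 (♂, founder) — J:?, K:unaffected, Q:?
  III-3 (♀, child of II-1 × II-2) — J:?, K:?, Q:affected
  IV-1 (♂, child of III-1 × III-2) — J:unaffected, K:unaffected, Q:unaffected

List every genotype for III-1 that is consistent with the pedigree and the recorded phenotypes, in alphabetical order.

III-1 ∈ {Jj KK QQ, Jj KK Qq, Jj KK qq, Jj Kk QQ, Jj Kk Qq, Jj Kk qq, Jj kk QQ, Jj kk Qq, Jj kk qq, jj KK QQ, jj KK Qq, jj KK qq, jj Kk QQ, jj Kk Qq, jj Kk qq, jj kk QQ, jj kk Qq, jj kk qq}

J/I-1 ? ·: Jj|jj
J/I-2 aff ·: jj
J/II-1 aff I-1×I-2: jj
J/II-2 ? ·: JJ|Jj|jj
J/III-1 ? II-1×II-2: Jj|jj
J/III-2 ? ·: JJ|Jj|jj
J/III-3 ? II-1×II-2: Jj|jj
J/IV-1 un III-1×III-2: JJ|Jj
⇒ J over [I-1,I-2,II-1,II-2,III-1,III-2,III-3,IV-1]: 42 consistent
K/I-1 un ·: KK|Kk
K/I-2 ? ·: KK|Kk|kk
K/II-1 ? I-1×I-2: KK|Kk|kk
K/II-2 ? ·: KK|Kk|kk
K/III-1 ? II-1×II-2: KK|Kk|kk
K/III-2 un ·: KK|Kk
K/III-3 ? II-1×II-2: KK|Kk|kk
K/IV-1 un III-1×III-2: KK|Kk
⇒ K over [I-1,I-2,II-1,II-2,III-1,III-2,III-3,IV-1]: 385 consistent
Q/I-1 ? ·: QQ|Qq|qq
Q/I-2 un ·: QQ|Qq
Q/II-1 ? I-1×I-2: Qq|qq
Q/II-2 ? ·: Qq|qq
Q/III-1 ? II-1×II-2: QQ|Qq|qq
Q/III-2 ? ·: QQ|Qq|qq
Q/III-3 aff II-1×II-2: qq
Q/IV-1 un III-1×III-2: QQ|Qq
⇒ Q over [I-1,I-2,II-1,II-2,III-1,III-2,III-3,IV-1]: 108 consistent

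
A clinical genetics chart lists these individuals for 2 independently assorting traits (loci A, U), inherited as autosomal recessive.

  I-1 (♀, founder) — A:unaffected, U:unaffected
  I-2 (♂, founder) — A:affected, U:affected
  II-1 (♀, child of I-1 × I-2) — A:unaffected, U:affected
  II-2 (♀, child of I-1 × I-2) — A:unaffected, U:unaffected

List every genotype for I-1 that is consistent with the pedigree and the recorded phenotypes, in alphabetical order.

I-1 ∈ {AA Uu, Aa Uu}

A/I-1 un ·: AA|Aa
A/I-2 aff ·: aa
A/II-1 un I-1×I-2: Aa
A/II-2 un I-1×I-2: Aa
⇒ A over [I-1,I-2,II-1,II-2]: 2 consistent
U/I-1 un ·: Uu
U/I-2 aff ·: uu
U/II-1 aff I-1×I-2: uu
U/II-2 un I-1×I-2: Uu
⇒ U over [I-1,I-2,II-1,II-2]: 1 consistent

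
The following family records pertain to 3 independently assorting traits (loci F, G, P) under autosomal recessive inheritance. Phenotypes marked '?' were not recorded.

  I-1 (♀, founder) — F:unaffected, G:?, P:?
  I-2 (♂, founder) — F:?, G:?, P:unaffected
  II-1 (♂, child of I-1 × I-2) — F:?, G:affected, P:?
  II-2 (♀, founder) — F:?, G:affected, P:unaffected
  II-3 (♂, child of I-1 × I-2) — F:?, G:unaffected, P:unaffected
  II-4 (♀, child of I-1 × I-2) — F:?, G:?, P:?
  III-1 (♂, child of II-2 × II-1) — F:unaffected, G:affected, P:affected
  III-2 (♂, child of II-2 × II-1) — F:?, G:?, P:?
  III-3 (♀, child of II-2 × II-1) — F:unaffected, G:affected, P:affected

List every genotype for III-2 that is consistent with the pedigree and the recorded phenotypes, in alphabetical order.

III-2 ∈ {FF gg PP, FF gg Pp, FF gg pp, Ff gg PP, Ff gg Pp, Ff gg pp, ff gg PP, ff gg Pp, ff gg pp}

F/I-1 un ·: FF|Ff
F/I-2 ? ·: FF|Ff|ff
F/II-1 ? I-1×I-2: FF|Ff|ff
F/II-2 ? ·: FF|Ff|ff
F/II-3 ? I-1×I-2: FF|Ff|ff
F/II-4 ? I-1×I-2: FF|Ff|ff
F/III-1 un II-2×II-1: FF|Ff
F/III-2 ? II-2×II-1: FF|Ff|ff
F/III-3 un II-2×II-1: FF|Ff
⇒ F over [I-1,I-2,II-1,II-2,II-3,II-4,III-1,III-2,III-3]: 703 consistent
G/I-1 ? ·: Gg|gg
G/I-2 ? ·: Gg|gg
G/II-1 aff I-1×I-2: gg
G/II-2 aff ·: gg
G/II-3 un I-1×I-2: GG|Gg
G/II-4 ? I-1×I-2: GG|Gg|gg
G/III-1 aff II-2×II-1: gg
G/III-2 ? II-2×II-1: gg
G/III-3 aff II-2×II-1: gg
⇒ G over [I-1,I-2,II-1,II-2,II-3,II-4,III-1,III-2,III-3]: 10 consistent
P/I-1 ? ·: PP|Pp|pp
P/I-2 un ·: PP|Pp
P/II-1 ? I-1×I-2: Pp|pp
P/II-2 un ·: Pp
P/II-3 un I-1×I-2: PP|Pp
P/II-4 ? I-1×I-2: PP|Pp|pp
P/III-1 aff II-2×II-1: pp
P/III-2 ? II-2×II-1: PP|Pp|pp
P/III-3 aff II-2×II-1: pp
⇒ P over [I-1,I-2,II-1,II-2,II-3,II-4,III-1,III-2,III-3]: 67 consistent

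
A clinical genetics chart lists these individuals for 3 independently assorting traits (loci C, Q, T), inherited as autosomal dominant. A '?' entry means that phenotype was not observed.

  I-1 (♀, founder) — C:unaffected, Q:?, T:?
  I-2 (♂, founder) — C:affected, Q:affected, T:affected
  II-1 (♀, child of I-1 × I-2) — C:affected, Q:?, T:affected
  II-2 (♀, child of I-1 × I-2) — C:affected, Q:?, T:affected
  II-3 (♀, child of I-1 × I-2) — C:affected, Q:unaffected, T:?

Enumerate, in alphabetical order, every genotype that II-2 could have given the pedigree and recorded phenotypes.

C/I-1 un ·: cc
C/I-2 aff ·: Cc|CC
C/II-1 aff I-1×I-2: Cc
C/II-2 aff I-1×I-2: Cc
C/II-3 aff I-1×I-2: Cc
⇒ C over [I-1,I-2,II-1,II-2,II-3]: 2 consistent
Q/I-1 ? ·: qq|Qq
Q/I-2 aff ·: Qq
Q/II-1 ? I-1×I-2: qq|Qq|QQ
Q/II-2 ? I-1×I-2: qq|Qq|QQ
Q/II-3 un I-1×I-2: qq
⇒ Q over [I-1,I-2,II-1,II-2,II-3]: 13 consistent
T/I-1 ? ·: tt|Tt|TT
T/I-2 aff ·: Tt|TT
T/II-1 aff I-1×I-2: Tt|TT
T/II-2 aff I-1×I-2: Tt|TT
T/II-3 ? I-1×I-2: tt|Tt|TT
⇒ T over [I-1,I-2,II-1,II-2,II-3]: 32 consistent

II-2 ∈ {Cc QQ TT, Cc QQ Tt, Cc Qq TT, Cc Qq Tt, Cc qq TT, Cc qq Tt}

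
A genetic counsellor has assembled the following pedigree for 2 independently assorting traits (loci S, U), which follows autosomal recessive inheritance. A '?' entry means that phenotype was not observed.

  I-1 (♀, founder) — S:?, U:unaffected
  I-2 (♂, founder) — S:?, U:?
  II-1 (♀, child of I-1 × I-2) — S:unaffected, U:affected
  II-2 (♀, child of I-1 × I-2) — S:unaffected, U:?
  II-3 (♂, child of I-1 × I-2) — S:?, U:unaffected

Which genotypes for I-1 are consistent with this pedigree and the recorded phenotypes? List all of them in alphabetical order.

S/I-1 ? ·: SS|Ss|ss
S/I-2 ? ·: SS|Ss|ss
S/II-1 un I-1×I-2: SS|Ss
S/II-2 un I-1×I-2: SS|Ss
S/II-3 ? I-1×I-2: SS|Ss|ss
⇒ S over [I-1,I-2,II-1,II-2,II-3]: 35 consistent
U/I-1 un ·: Uu
U/I-2 ? ·: Uu|uu
U/II-1 aff I-1×I-2: uu
U/II-2 ? I-1×I-2: UU|Uu|uu
U/II-3 un I-1×I-2: UU|Uu
⇒ U over [I-1,I-2,II-1,II-2,II-3]: 8 consistent

I-1 ∈ {SS Uu, Ss Uu, ss Uu}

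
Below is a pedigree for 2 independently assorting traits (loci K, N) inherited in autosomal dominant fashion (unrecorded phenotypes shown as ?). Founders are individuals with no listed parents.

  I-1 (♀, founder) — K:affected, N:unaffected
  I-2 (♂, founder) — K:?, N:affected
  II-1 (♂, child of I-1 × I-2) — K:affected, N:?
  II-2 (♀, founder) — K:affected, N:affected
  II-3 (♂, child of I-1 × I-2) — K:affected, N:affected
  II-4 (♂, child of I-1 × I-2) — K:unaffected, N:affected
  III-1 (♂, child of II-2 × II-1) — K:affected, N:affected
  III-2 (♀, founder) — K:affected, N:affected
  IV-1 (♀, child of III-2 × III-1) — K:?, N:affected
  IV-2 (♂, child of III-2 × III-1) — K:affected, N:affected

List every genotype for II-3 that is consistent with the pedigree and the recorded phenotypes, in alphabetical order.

K/I-1 aff ·: Kk
K/I-2 ? ·: kk|Kk
K/II-1 aff I-1×I-2: Kk|KK
K/II-2 aff ·: Kk|KK
K/II-3 aff I-1×I-2: Kk|KK
K/II-4 un I-1×I-2: kk
K/III-1 aff II-2×II-1: Kk|KK
K/III-2 aff ·: Kk|KK
K/IV-1 ? III-2×III-1: kk|Kk|KK
K/IV-2 aff III-2×III-1: Kk|KK
⇒ K over [I-1,I-2,II-1,II-2,II-3,II-4,III-1,III-2,IV-1,IV-2]: 130 consistent
N/I-1 un ·: nn
N/I-2 aff ·: Nn|NN
N/II-1 ? I-1×I-2: nn|Nn
N/II-2 aff ·: Nn|NN
N/II-3 aff I-1×I-2: Nn
N/II-4 aff I-1×I-2: Nn
N/III-1 aff II-2×II-1: Nn|NN
N/III-2 aff ·: Nn|NN
N/IV-1 aff III-2×III-1: Nn|NN
N/IV-2 aff III-2×III-1: Nn|NN
⇒ N over [I-1,I-2,II-1,II-2,II-3,II-4,III-1,III-2,IV-1,IV-2]: 68 consistent

II-3 ∈ {KK Nn, Kk Nn}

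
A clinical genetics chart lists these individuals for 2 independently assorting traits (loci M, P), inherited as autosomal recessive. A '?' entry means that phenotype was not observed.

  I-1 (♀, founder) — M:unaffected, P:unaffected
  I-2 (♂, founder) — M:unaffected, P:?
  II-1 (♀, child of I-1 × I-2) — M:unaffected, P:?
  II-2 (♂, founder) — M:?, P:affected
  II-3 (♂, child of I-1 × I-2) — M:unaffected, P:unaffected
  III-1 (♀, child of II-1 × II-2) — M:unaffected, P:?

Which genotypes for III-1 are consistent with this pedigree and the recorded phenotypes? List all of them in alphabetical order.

M/I-1 un ·: MM|Mm
M/I-2 un ·: MM|Mm
M/II-1 un I-1×I-2: MM|Mm
M/II-2 ? ·: MM|Mm|mm
M/II-3 un I-1×I-2: MM|Mm
M/III-1 un II-1×II-2: MM|Mm
⇒ M over [I-1,I-2,II-1,II-2,II-3,III-1]: 58 consistent
P/I-1 un ·: PP|Pp
P/I-2 ? ·: PP|Pp|pp
P/II-1 ? I-1×I-2: PP|Pp|pp
P/II-2 aff ·: pp
P/II-3 un I-1×I-2: PP|Pp
P/III-1 ? II-1×II-2: Pp|pp
⇒ P over [I-1,I-2,II-1,II-2,II-3,III-1]: 26 consistent

III-1 ∈ {MM Pp, MM pp, Mm Pp, Mm pp}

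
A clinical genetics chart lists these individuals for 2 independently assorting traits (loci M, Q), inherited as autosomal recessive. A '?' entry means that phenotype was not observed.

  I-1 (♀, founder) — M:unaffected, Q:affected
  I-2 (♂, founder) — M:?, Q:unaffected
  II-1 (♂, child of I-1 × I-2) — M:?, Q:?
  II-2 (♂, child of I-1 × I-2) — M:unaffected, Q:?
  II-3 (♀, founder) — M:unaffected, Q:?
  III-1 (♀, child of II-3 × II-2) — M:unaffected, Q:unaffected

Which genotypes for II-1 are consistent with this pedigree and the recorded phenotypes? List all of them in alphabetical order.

II-1 ∈ {MM Qq, MM qq, Mm Qq, Mm qq, mm Qq, mm qq}

M/I-1 un ·: MM|Mm
M/I-2 ? ·: MM|Mm|mm
M/II-1 ? I-1×I-2: MM|Mm|mm
M/II-2 un I-1×I-2: MM|Mm
M/II-3 un ·: MM|Mm
M/III-1 un II-3×II-2: MM|Mm
⇒ M over [I-1,I-2,II-1,II-2,II-3,III-1]: 64 consistent
Q/I-1 aff ·: qq
Q/I-2 un ·: QQ|Qq
Q/II-1 ? I-1×I-2: Qq|qq
Q/II-2 ? I-1×I-2: Qq|qq
Q/II-3 ? ·: QQ|Qq|qq
Q/III-1 un II-3×II-2: QQ|Qq
⇒ Q over [I-1,I-2,II-1,II-2,II-3,III-1]: 19 consistent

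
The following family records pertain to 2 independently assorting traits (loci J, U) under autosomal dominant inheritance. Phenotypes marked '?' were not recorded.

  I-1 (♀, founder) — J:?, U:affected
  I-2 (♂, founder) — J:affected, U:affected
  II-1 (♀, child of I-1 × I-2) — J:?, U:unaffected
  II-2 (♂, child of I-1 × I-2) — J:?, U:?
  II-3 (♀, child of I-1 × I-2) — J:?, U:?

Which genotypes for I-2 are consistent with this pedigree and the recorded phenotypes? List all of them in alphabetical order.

I-2 ∈ {JJ Uu, Jj Uu}

J/I-1 ? ·: jj|Jj|JJ
J/I-2 aff ·: Jj|JJ
J/II-1 ? I-1×I-2: jj|Jj|JJ
J/II-2 ? I-1×I-2: jj|Jj|JJ
J/II-3 ? I-1×I-2: jj|Jj|JJ
⇒ J over [I-1,I-2,II-1,II-2,II-3]: 53 consistent
U/I-1 aff ·: Uu
U/I-2 aff ·: Uu
U/II-1 un I-1×I-2: uu
U/II-2 ? I-1×I-2: uu|Uu|UU
U/II-3 ? I-1×I-2: uu|Uu|UU
⇒ U over [I-1,I-2,II-1,II-2,II-3]: 9 consistent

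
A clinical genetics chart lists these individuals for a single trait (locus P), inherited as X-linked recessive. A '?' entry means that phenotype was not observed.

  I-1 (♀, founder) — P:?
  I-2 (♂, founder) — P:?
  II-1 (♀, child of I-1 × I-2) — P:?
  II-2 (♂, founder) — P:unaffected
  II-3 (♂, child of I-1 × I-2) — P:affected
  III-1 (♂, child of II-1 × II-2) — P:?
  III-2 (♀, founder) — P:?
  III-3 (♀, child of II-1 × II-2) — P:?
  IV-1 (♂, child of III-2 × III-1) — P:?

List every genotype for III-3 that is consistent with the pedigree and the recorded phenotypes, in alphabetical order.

P/I-1 ? ·: X^PX^p|X^pX^p
P/I-2 ? ·: X^PY|X^pY
P/II-1 ? I-1×I-2: X^PX^P|X^PX^p|X^pX^p
P/II-2 un ·: X^PY
P/II-3 aff I-1×I-2: X^pY
P/III-1 ? II-1×II-2: X^PY|X^pY
P/III-2 ? ·: X^PX^P|X^PX^p|X^pX^p
P/III-3 ? II-1×II-2: X^PX^P|X^PX^p
P/IV-1 ? III-2×III-1: X^PY|X^pY
⇒ P over [I-1,I-2,II-1,II-2,II-3,III-1,III-2,III-3,IV-1]: 60 consistent

III-3 ∈ {X^PX^P, X^PX^p}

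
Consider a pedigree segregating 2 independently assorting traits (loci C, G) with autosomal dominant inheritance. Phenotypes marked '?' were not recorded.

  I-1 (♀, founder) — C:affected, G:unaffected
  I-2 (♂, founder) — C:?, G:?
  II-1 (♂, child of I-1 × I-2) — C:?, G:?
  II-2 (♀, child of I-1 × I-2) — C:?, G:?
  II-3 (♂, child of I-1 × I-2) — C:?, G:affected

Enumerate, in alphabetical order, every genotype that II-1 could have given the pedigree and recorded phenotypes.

II-1 ∈ {CC Gg, CC gg, Cc Gg, Cc gg, cc Gg, cc gg}

C/I-1 aff ·: Cc|CC
C/I-2 ? ·: cc|Cc|CC
C/II-1 ? I-1×I-2: cc|Cc|CC
C/II-2 ? I-1×I-2: cc|Cc|CC
C/II-3 ? I-1×I-2: cc|Cc|CC
⇒ C over [I-1,I-2,II-1,II-2,II-3]: 53 consistent
G/I-1 un ·: gg
G/I-2 ? ·: Gg|GG
G/II-1 ? I-1×I-2: gg|Gg
G/II-2 ? I-1×I-2: gg|Gg
G/II-3 aff I-1×I-2: Gg
⇒ G over [I-1,I-2,II-1,II-2,II-3]: 5 consistent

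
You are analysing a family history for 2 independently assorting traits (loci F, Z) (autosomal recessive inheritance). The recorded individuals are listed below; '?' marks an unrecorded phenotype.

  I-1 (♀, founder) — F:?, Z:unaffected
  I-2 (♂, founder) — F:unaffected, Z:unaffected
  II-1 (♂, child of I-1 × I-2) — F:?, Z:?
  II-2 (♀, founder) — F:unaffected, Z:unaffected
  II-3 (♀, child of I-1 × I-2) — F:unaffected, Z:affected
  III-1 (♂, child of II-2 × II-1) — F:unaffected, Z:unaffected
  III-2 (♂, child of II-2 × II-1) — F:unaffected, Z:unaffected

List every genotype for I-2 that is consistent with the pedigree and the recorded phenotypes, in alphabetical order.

I-2 ∈ {FF Zz, Ff Zz}

F/I-1 ? ·: FF|Ff|ff
F/I-2 un ·: FF|Ff
F/II-1 ? I-1×I-2: FF|Ff|ff
F/II-2 un ·: FF|Ff
F/II-3 un I-1×I-2: FF|Ff
F/III-1 un II-2×II-1: FF|Ff
F/III-2 un II-2×II-1: FF|Ff
⇒ F over [I-1,I-2,II-1,II-2,II-3,III-1,III-2]: 105 consistent
Z/I-1 un ·: Zz
Z/I-2 un ·: Zz
Z/II-1 ? I-1×I-2: ZZ|Zz|zz
Z/II-2 un ·: ZZ|Zz
Z/II-3 aff I-1×I-2: zz
Z/III-1 un II-2×II-1: ZZ|Zz
Z/III-2 un II-2×II-1: ZZ|Zz
⇒ Z over [I-1,I-2,II-1,II-2,II-3,III-1,III-2]: 15 consistent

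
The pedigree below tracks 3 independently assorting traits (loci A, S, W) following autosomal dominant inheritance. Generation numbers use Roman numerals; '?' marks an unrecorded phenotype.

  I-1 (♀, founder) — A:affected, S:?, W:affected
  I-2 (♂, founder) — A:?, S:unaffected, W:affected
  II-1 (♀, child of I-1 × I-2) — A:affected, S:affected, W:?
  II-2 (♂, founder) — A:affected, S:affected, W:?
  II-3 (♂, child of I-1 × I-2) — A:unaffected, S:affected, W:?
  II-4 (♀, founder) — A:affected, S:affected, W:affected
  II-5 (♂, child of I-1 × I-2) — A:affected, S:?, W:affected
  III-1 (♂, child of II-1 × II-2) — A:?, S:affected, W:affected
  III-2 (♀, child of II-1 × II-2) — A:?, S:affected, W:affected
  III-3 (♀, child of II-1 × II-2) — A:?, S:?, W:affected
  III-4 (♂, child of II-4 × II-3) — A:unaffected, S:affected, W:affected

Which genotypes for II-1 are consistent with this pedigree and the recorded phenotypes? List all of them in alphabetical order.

A/I-1 aff ·: Aa
A/I-2 ? ·: aa|Aa
A/II-1 aff I-1×I-2: Aa|AA
A/II-2 aff ·: Aa|AA
A/II-3 un I-1×I-2: aa
A/II-4 aff ·: Aa
A/II-5 aff I-1×I-2: Aa|AA
A/III-1 ? II-1×II-2: aa|Aa|AA
A/III-2 ? II-1×II-2: aa|Aa|AA
A/III-3 ? II-1×II-2: aa|Aa|AA
A/III-4 un II-4×II-3: aa
⇒ A over [I-1,I-2,II-1,II-2,II-3,II-4,II-5,III-1,III-2,III-3,III-4]: 123 consistent
S/I-1 ? ·: Ss|SS
S/I-2 un ·: ss
S/II-1 aff I-1×I-2: Ss
S/II-2 aff ·: Ss|SS
S/II-3 aff I-1×I-2: Ss
S/II-4 aff ·: Ss|SS
S/II-5 ? I-1×I-2: ss|Ss
S/III-1 aff II-1×II-2: Ss|SS
S/III-2 aff II-1×II-2: Ss|SS
S/III-3 ? II-1×II-2: ss|Ss|SS
S/III-4 aff II-4×II-3: Ss|SS
⇒ S over [I-1,I-2,II-1,II-2,II-3,II-4,II-5,III-1,III-2,III-3,III-4]: 240 consistent
W/I-1 aff ·: Ww|WW
W/I-2 aff ·: Ww|WW
W/II-1 ? I-1×I-2: ww|Ww|WW
W/II-2 ? ·: ww|Ww|WW
W/II-3 ? I-1×I-2: ww|Ww|WW
W/II-4 aff ·: Ww|WW
W/II-5 aff I-1×I-2: Ww|WW
W/III-1 aff II-1×II-2: Ww|WW
W/III-2 aff II-1×II-2: Ww|WW
W/III-3 aff II-1×II-2: Ww|WW
W/III-4 aff II-4×II-3: Ww|WW
⇒ W over [I-1,I-2,II-1,II-2,II-3,II-4,II-5,III-1,III-2,III-3,III-4]: 1308 consistent

II-1 ∈ {AA Ss WW, AA Ss Ww, AA Ss ww, Aa Ss WW, Aa Ss Ww, Aa Ss ww}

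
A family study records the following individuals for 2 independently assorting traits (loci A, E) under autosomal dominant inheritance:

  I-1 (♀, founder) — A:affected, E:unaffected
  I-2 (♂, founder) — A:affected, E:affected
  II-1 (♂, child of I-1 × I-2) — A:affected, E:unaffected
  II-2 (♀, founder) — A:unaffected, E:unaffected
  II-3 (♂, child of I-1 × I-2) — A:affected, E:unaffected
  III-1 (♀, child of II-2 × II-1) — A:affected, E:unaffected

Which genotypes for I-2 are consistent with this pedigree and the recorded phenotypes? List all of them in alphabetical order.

A/I-1 aff ·: Aa|AA
A/I-2 aff ·: Aa|AA
A/II-1 aff I-1×I-2: Aa|AA
A/II-2 un ·: aa
A/II-3 aff I-1×I-2: Aa|AA
A/III-1 aff II-2×II-1: Aa
⇒ A over [I-1,I-2,II-1,II-2,II-3,III-1]: 13 consistent
E/I-1 un ·: ee
E/I-2 aff ·: Ee
E/II-1 un I-1×I-2: ee
E/II-2 un ·: ee
E/II-3 un I-1×I-2: ee
E/III-1 un II-2×II-1: ee
⇒ E over [I-1,I-2,II-1,II-2,II-3,III-1]: 1 consistent

I-2 ∈ {AA Ee, Aa Ee}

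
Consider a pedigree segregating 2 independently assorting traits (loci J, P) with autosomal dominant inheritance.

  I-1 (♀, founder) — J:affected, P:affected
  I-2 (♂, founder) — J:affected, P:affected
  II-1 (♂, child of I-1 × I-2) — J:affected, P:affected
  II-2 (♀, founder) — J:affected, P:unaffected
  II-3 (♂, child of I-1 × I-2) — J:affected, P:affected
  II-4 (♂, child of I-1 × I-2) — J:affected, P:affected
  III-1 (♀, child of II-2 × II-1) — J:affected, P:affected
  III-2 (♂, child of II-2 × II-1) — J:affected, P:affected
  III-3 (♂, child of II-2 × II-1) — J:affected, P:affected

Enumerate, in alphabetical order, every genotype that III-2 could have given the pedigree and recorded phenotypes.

J/I-1 aff ·: Jj|JJ
J/I-2 aff ·: Jj|JJ
J/II-1 aff I-1×I-2: Jj|JJ
J/II-2 aff ·: Jj|JJ
J/II-3 aff I-1×I-2: Jj|JJ
J/II-4 aff I-1×I-2: Jj|JJ
J/III-1 aff II-2×II-1: Jj|JJ
J/III-2 aff II-2×II-1: Jj|JJ
J/III-3 aff II-2×II-1: Jj|JJ
⇒ J over [I-1,I-2,II-1,II-2,II-3,II-4,III-1,III-2,III-3]: 309 consistent
P/I-1 aff ·: Pp|PP
P/I-2 aff ·: Pp|PP
P/II-1 aff I-1×I-2: Pp|PP
P/II-2 un ·: pp
P/II-3 aff I-1×I-2: Pp|PP
P/II-4 aff I-1×I-2: Pp|PP
P/III-1 aff II-2×II-1: Pp
P/III-2 aff II-2×II-1: Pp
P/III-3 aff II-2×II-1: Pp
⇒ P over [I-1,I-2,II-1,II-2,II-3,II-4,III-1,III-2,III-3]: 25 consistent

III-2 ∈ {JJ Pp, Jj Pp}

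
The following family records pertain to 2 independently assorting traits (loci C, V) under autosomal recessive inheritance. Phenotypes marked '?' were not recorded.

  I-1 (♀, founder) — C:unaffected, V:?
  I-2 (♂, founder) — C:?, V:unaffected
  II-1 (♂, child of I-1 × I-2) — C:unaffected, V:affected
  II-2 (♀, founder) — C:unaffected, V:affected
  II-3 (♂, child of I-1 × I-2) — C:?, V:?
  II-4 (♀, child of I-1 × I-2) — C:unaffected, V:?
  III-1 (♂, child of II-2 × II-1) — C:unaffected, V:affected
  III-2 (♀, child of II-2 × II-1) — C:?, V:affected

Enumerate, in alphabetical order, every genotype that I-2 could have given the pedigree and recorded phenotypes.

C/I-1 un ·: CC|Cc
C/I-2 ? ·: CC|Cc|cc
C/II-1 un I-1×I-2: CC|Cc
C/II-2 un ·: CC|Cc
C/II-3 ? I-1×I-2: CC|Cc|cc
C/II-4 un I-1×I-2: CC|Cc
C/III-1 un II-2×II-1: CC|Cc
C/III-2 ? II-2×II-1: CC|Cc|cc
⇒ C over [I-1,I-2,II-1,II-2,II-3,II-4,III-1,III-2]: 245 consistent
V/I-1 ? ·: Vv|vv
V/I-2 un ·: Vv
V/II-1 aff I-1×I-2: vv
V/II-2 aff ·: vv
V/II-3 ? I-1×I-2: VV|Vv|vv
V/II-4 ? I-1×I-2: VV|Vv|vv
V/III-1 aff II-2×II-1: vv
V/III-2 aff II-2×II-1: vv
⇒ V over [I-1,I-2,II-1,II-2,II-3,II-4,III-1,III-2]: 13 consistent

I-2 ∈ {CC Vv, Cc Vv, cc Vv}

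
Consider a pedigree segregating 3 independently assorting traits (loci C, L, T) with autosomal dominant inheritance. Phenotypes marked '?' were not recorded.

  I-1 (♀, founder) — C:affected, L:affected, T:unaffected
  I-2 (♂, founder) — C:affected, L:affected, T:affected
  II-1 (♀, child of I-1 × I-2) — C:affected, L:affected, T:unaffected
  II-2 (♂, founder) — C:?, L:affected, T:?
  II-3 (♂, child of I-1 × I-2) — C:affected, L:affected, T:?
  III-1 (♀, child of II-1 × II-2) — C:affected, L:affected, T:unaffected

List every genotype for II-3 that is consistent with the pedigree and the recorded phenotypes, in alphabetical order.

II-3 ∈ {CC LL Tt, CC LL tt, CC Ll Tt, CC Ll tt, Cc LL Tt, Cc LL tt, Cc Ll Tt, Cc Ll tt}

C/I-1 aff ·: Cc|CC
C/I-2 aff ·: Cc|CC
C/II-1 aff I-1×I-2: Cc|CC
C/II-2 ? ·: cc|Cc|CC
C/II-3 aff I-1×I-2: Cc|CC
C/III-1 aff II-1×II-2: Cc|CC
⇒ C over [I-1,I-2,II-1,II-2,II-3,III-1]: 58 consistent
L/I-1 aff ·: Ll|LL
L/I-2 aff ·: Ll|LL
L/II-1 aff I-1×I-2: Ll|LL
L/II-2 aff ·: Ll|LL
L/II-3 aff I-1×I-2: Ll|LL
L/III-1 aff II-1×II-2: Ll|LL
⇒ L over [I-1,I-2,II-1,II-2,II-3,III-1]: 45 consistent
T/I-1 un ·: tt
T/I-2 aff ·: Tt
T/II-1 un I-1×I-2: tt
T/II-2 ? ·: tt|Tt
T/II-3 ? I-1×I-2: tt|Tt
T/III-1 un II-1×II-2: tt
⇒ T over [I-1,I-2,II-1,II-2,II-3,III-1]: 4 consistent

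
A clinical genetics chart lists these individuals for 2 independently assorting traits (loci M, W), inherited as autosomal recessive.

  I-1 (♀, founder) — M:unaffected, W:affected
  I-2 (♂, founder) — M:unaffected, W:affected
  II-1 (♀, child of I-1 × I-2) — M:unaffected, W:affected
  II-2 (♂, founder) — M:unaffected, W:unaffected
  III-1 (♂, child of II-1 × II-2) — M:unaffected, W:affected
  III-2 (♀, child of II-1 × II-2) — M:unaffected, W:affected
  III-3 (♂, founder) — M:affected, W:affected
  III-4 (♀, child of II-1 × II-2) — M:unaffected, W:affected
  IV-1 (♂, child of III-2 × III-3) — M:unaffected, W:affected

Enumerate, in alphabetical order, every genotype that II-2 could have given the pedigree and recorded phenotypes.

M/I-1 un ·: MM|Mm
M/I-2 un ·: MM|Mm
M/II-1 un I-1×I-2: MM|Mm
M/II-2 un ·: MM|Mm
M/III-1 un II-1×II-2: MM|Mm
M/III-2 un II-1×II-2: MM|Mm
M/III-3 aff ·: mm
M/III-4 un II-1×II-2: MM|Mm
M/IV-1 un III-2×III-3: Mm
⇒ M over [I-1,I-2,II-1,II-2,III-1,III-2,III-3,III-4,IV-1]: 84 consistent
W/I-1 aff ·: ww
W/I-2 aff ·: ww
W/II-1 aff I-1×I-2: ww
W/II-2 un ·: Ww
W/III-1 aff II-1×II-2: ww
W/III-2 aff II-1×II-2: ww
W/III-3 aff ·: ww
W/III-4 aff II-1×II-2: ww
W/IV-1 aff III-2×III-3: ww
⇒ W over [I-1,I-2,II-1,II-2,III-1,III-2,III-3,III-4,IV-1]: 1 consistent

II-2 ∈ {MM Ww, Mm Ww}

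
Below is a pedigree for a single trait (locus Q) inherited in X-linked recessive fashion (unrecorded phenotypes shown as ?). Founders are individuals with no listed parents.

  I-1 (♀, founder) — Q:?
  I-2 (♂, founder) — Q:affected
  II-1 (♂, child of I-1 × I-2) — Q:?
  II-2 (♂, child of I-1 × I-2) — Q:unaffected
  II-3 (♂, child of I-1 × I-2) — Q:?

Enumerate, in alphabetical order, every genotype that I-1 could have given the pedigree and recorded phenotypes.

I-1 ∈ {X^QX^Q, X^QX^q}

Q/I-1 ? ·: X^QX^Q|X^QX^q
Q/I-2 aff ·: X^qY
Q/II-1 ? I-1×I-2: X^QY|X^qY
Q/II-2 un I-1×I-2: X^QY
Q/II-3 ? I-1×I-2: X^QY|X^qY
⇒ Q over [I-1,I-2,II-1,II-2,II-3]: 5 consistent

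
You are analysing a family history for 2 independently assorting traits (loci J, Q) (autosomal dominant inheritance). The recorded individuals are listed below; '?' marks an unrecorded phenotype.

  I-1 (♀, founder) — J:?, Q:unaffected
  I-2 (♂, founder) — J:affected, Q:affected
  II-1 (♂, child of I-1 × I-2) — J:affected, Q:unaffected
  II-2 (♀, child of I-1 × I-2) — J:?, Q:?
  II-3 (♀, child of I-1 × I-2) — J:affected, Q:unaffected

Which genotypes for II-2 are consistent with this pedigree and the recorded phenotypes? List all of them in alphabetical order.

II-2 ∈ {JJ Qq, JJ qq, Jj Qq, Jj qq, jj Qq, jj qq}

J/I-1 ? ·: jj|Jj|JJ
J/I-2 aff ·: Jj|JJ
J/II-1 aff I-1×I-2: Jj|JJ
J/II-2 ? I-1×I-2: jj|Jj|JJ
J/II-3 aff I-1×I-2: Jj|JJ
⇒ J over [I-1,I-2,II-1,II-2,II-3]: 32 consistent
Q/I-1 un ·: qq
Q/I-2 aff ·: Qq
Q/II-1 un I-1×I-2: qq
Q/II-2 ? I-1×I-2: qq|Qq
Q/II-3 un I-1×I-2: qq
⇒ Q over [I-1,I-2,II-1,II-2,II-3]: 2 consistent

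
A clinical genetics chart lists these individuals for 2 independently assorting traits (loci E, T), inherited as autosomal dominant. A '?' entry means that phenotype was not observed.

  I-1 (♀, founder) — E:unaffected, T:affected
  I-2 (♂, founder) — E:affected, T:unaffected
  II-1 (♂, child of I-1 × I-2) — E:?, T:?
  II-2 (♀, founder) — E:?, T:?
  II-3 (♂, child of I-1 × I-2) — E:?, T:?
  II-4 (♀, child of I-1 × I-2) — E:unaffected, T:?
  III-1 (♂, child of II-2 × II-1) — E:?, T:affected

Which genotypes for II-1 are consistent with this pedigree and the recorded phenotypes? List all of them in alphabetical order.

II-1 ∈ {Ee Tt, Ee tt, ee Tt, ee tt}

E/I-1 un ·: ee
E/I-2 aff ·: Ee
E/II-1 ? I-1×I-2: ee|Ee
E/II-2 ? ·: ee|Ee|EE
E/II-3 ? I-1×I-2: ee|Ee
E/II-4 un I-1×I-2: ee
E/III-1 ? II-2×II-1: ee|Ee|EE
⇒ E over [I-1,I-2,II-1,II-2,II-3,II-4,III-1]: 22 consistent
T/I-1 aff ·: Tt|TT
T/I-2 un ·: tt
T/II-1 ? I-1×I-2: tt|Tt
T/II-2 ? ·: tt|Tt|TT
T/II-3 ? I-1×I-2: tt|Tt
T/II-4 ? I-1×I-2: tt|Tt
T/III-1 aff II-2×II-1: Tt|TT
⇒ T over [I-1,I-2,II-1,II-2,II-3,II-4,III-1]: 33 consistent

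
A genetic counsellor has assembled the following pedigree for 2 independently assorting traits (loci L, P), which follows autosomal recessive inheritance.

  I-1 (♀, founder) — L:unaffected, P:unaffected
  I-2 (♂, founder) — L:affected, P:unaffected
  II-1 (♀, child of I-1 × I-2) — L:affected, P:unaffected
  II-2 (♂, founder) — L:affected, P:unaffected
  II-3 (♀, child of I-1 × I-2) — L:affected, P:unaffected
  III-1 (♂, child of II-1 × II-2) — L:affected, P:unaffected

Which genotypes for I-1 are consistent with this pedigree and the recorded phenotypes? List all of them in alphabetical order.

L/I-1 un ·: Ll
L/I-2 aff ·: ll
L/II-1 aff I-1×I-2: ll
L/II-2 aff ·: ll
L/II-3 aff I-1×I-2: ll
L/III-1 aff II-1×II-2: ll
⇒ L over [I-1,I-2,II-1,II-2,II-3,III-1]: 1 consistent
P/I-1 un ·: PP|Pp
P/I-2 un ·: PP|Pp
P/II-1 un I-1×I-2: PP|Pp
P/II-2 un ·: PP|Pp
P/II-3 un I-1×I-2: PP|Pp
P/III-1 un II-1×II-2: PP|Pp
⇒ P over [I-1,I-2,II-1,II-2,II-3,III-1]: 45 consistent

I-1 ∈ {Ll PP, Ll Pp}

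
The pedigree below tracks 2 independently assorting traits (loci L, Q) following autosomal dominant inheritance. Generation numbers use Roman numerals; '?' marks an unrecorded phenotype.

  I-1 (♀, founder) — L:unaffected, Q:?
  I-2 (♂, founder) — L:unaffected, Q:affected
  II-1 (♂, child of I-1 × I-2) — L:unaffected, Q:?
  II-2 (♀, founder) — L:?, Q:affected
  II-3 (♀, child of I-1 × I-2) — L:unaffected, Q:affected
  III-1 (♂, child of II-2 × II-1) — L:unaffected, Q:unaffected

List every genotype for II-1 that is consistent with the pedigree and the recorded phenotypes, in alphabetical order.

II-1 ∈ {ll Qq, ll qq}

L/I-1 un ·: ll
L/I-2 un ·: ll
L/II-1 un I-1×I-2: ll
L/II-2 ? ·: ll|Ll
L/II-3 un I-1×I-2: ll
L/III-1 un II-2×II-1: ll
⇒ L over [I-1,I-2,II-1,II-2,II-3,III-1]: 2 consistent
Q/I-1 ? ·: qq|Qq|QQ
Q/I-2 aff ·: Qq|QQ
Q/II-1 ? I-1×I-2: qq|Qq
Q/II-2 aff ·: Qq
Q/II-3 aff I-1×I-2: Qq|QQ
Q/III-1 un II-2×II-1: qq
⇒ Q over [I-1,I-2,II-1,II-2,II-3,III-1]: 11 consistent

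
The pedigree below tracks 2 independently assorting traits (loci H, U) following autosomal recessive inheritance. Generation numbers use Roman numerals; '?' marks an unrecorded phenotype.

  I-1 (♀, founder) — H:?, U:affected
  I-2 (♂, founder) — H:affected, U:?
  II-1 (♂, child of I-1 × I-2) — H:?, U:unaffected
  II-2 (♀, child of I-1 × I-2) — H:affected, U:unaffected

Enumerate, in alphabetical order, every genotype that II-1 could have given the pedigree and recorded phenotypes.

II-1 ∈ {Hh Uu, hh Uu}

H/I-1 ? ·: Hh|hh
H/I-2 aff ·: hh
H/II-1 ? I-1×I-2: Hh|hh
H/II-2 aff I-1×I-2: hh
⇒ H over [I-1,I-2,II-1,II-2]: 3 consistent
U/I-1 aff ·: uu
U/I-2 ? ·: UU|Uu
U/II-1 un I-1×I-2: Uu
U/II-2 un I-1×I-2: Uu
⇒ U over [I-1,I-2,II-1,II-2]: 2 consistent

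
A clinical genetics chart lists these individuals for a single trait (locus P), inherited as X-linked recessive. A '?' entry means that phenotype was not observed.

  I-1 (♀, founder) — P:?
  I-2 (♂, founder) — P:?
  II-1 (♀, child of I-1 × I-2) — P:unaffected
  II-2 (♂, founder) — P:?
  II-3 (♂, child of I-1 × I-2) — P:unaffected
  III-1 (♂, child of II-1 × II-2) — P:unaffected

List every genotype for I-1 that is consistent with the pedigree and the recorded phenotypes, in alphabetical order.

P/I-1 ? ·: X^PX^P|X^PX^p
P/I-2 ? ·: X^PY|X^pY
P/II-1 un I-1×I-2: X^PX^P|X^PX^p
P/II-2 ? ·: X^PY|X^pY
P/II-3 un I-1×I-2: X^PY
P/III-1 un II-1×II-2: X^PY
⇒ P over [I-1,I-2,II-1,II-2,II-3,III-1]: 10 consistent

I-1 ∈ {X^PX^P, X^PX^p}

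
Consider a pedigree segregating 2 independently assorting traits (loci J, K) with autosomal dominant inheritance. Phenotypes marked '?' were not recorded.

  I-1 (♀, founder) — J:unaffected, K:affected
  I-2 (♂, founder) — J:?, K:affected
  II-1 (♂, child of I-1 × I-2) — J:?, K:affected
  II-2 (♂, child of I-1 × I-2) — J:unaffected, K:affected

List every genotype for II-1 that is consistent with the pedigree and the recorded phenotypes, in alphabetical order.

J/I-1 un ·: jj
J/I-2 ? ·: jj|Jj
J/II-1 ? I-1×I-2: jj|Jj
J/II-2 un I-1×I-2: jj
⇒ J over [I-1,I-2,II-1,II-2]: 3 consistent
K/I-1 aff ·: Kk|KK
K/I-2 aff ·: Kk|KK
K/II-1 aff I-1×I-2: Kk|KK
K/II-2 aff I-1×I-2: Kk|KK
⇒ K over [I-1,I-2,II-1,II-2]: 13 consistent

II-1 ∈ {Jj KK, Jj Kk, jj KK, jj Kk}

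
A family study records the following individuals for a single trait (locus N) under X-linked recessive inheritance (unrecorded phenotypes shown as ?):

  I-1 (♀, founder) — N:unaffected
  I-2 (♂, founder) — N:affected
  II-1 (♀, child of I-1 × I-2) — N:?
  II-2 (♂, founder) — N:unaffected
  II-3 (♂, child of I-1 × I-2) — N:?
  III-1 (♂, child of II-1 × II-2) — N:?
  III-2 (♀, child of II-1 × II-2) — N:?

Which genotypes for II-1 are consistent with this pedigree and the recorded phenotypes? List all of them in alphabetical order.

II-1 ∈ {X^NX^n, X^nX^n}

N/I-1 un ·: X^NX^N|X^NX^n
N/I-2 aff ·: X^nY
N/II-1 ? I-1×I-2: X^NX^n|X^nX^n
N/II-2 un ·: X^NY
N/II-3 ? I-1×I-2: X^NY|X^nY
N/III-1 ? II-1×II-2: X^NY|X^nY
N/III-2 ? II-1×II-2: X^NX^N|X^NX^n
⇒ N over [I-1,I-2,II-1,II-2,II-3,III-1,III-2]: 14 consistent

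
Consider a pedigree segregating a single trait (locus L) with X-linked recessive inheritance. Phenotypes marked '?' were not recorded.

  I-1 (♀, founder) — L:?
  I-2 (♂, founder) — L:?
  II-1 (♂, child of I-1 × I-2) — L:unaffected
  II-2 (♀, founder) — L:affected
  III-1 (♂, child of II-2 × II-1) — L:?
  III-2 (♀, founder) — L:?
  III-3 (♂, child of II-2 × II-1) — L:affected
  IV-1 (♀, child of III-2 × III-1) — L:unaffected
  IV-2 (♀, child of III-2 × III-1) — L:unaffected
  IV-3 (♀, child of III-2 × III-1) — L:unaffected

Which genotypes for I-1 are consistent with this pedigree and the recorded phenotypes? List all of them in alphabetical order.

L/I-1 ? ·: X^LX^L|X^LX^l
L/I-2 ? ·: X^LY|X^lY
L/II-1 un I-1×I-2: X^LY
L/II-2 aff ·: X^lX^l
L/III-1 ? II-2×II-1: X^lY
L/III-2 ? ·: X^LX^L|X^LX^l
L/III-3 aff II-2×II-1: X^lY
L/IV-1 un III-2×III-1: X^LX^l
L/IV-2 un III-2×III-1: X^LX^l
L/IV-3 un III-2×III-1: X^LX^l
⇒ L over [I-1,I-2,II-1,II-2,III-1,III-2,III-3,IV-1,IV-2,IV-3]: 8 consistent

I-1 ∈ {X^LX^L, X^LX^l}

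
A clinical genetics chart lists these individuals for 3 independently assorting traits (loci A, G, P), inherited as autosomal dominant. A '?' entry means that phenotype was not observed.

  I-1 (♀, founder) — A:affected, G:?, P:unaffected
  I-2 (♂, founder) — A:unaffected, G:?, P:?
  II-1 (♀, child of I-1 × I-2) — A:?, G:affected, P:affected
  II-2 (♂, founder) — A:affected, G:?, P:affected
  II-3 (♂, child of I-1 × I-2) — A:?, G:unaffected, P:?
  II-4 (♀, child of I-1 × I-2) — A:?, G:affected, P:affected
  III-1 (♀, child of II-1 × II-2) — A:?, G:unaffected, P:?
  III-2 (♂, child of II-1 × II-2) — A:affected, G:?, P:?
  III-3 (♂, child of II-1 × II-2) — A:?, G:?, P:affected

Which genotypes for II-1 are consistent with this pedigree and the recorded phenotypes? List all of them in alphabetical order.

II-1 ∈ {Aa Gg Pp, aa Gg Pp}

A/I-1 aff ·: Aa|AA
A/I-2 un ·: aa
A/II-1 ? I-1×I-2: aa|Aa
A/II-2 aff ·: Aa|AA
A/II-3 ? I-1×I-2: aa|Aa
A/II-4 ? I-1×I-2: aa|Aa
A/III-1 ? II-1×II-2: aa|Aa|AA
A/III-2 aff II-1×II-2: Aa|AA
A/III-3 ? II-1×II-2: aa|Aa|AA
⇒ A over [I-1,I-2,II-1,II-2,II-3,II-4,III-1,III-2,III-3]: 150 consistent
G/I-1 ? ·: gg|Gg
G/I-2 ? ·: gg|Gg
G/II-1 aff I-1×I-2: Gg
G/II-2 ? ·: gg|Gg
G/II-3 un I-1×I-2: gg
G/II-4 aff I-1×I-2: Gg|GG
G/III-1 un II-1×II-2: gg
G/III-2 ? II-1×II-2: gg|Gg|GG
G/III-3 ? II-1×II-2: gg|Gg|GG
⇒ G over [I-1,I-2,II-1,II-2,II-3,II-4,III-1,III-2,III-3]: 52 consistent
P/I-1 un ·: pp
P/I-2 ? ·: Pp|PP
P/II-1 aff I-1×I-2: Pp
P/II-2 aff ·: Pp|PP
P/II-3 ? I-1×I-2: pp|Pp
P/II-4 aff I-1×I-2: Pp
P/III-1 ? II-1×II-2: pp|Pp|PP
P/III-2 ? II-1×II-2: pp|Pp|PP
P/III-3 aff II-1×II-2: Pp|PP
⇒ P over [I-1,I-2,II-1,II-2,II-3,II-4,III-1,III-2,III-3]: 78 consistent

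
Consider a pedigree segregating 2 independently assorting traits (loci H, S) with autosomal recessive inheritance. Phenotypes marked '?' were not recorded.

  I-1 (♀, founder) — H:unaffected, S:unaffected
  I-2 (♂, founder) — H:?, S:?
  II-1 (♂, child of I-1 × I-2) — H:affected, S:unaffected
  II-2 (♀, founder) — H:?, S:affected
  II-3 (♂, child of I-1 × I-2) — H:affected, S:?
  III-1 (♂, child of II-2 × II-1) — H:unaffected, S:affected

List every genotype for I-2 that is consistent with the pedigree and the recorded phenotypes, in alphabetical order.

H/I-1 un ·: Hh
H/I-2 ? ·: Hh|hh
H/II-1 aff I-1×I-2: hh
H/II-2 ? ·: HH|Hh
H/II-3 aff I-1×I-2: hh
H/III-1 un II-2×II-1: Hh
⇒ H over [I-1,I-2,II-1,II-2,II-3,III-1]: 4 consistent
S/I-1 un ·: SS|Ss
S/I-2 ? ·: SS|Ss|ss
S/II-1 un I-1×I-2: Ss
S/II-2 aff ·: ss
S/II-3 ? I-1×I-2: SS|Ss|ss
S/III-1 aff II-2×II-1: ss
⇒ S over [I-1,I-2,II-1,II-2,II-3,III-1]: 10 consistent

I-2 ∈ {Hh SS, Hh Ss, Hh ss, hh SS, hh Ss, hh ss}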